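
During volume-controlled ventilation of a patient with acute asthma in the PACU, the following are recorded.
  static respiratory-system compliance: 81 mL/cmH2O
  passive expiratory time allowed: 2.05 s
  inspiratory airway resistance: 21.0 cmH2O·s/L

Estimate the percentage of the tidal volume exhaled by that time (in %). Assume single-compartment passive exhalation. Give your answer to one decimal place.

τ = R × C = 21.0 × 81 mL/cmH2O = 21.0 × 0.081 L/cmH2O = 1.701 s.
Passive exhalation: V(t)/V₀ = e^(−t/τ) = e^(−2.05/1.701) = 0.2996.
Fraction exhaled = 1 − 0.2996 = 0.7004 → 70.04%.

70.0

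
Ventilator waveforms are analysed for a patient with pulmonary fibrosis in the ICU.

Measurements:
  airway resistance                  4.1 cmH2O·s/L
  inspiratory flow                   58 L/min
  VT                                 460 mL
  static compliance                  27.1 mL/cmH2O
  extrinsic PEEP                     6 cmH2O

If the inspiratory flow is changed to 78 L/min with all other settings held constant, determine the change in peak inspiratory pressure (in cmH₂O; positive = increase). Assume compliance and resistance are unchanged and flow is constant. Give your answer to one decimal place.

Flow: 58 L/min ÷ 60 = 0.9667 L/s.
New flow: 78 L/min ÷ 60 = 1.3 L/s.
PIP = Vt/C + R·V̇ + PEEP (constant-flow equation of motion).
Only the resistive term changes: ΔPIP = R × ΔV̇ = 4.1 × (1.3 − 0.9667) = 4.1 × 0.3333 = 1.367 cmH2O.

1.4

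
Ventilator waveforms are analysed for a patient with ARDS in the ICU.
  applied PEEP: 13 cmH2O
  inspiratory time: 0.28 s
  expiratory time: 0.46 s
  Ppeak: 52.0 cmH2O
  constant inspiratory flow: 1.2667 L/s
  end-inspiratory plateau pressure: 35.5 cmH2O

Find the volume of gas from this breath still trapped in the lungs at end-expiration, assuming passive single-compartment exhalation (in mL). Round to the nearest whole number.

38

Vt = flow × Ti = 1.2667 L/s × 0.28 s × 1000 mL/L = 354.68 mL.
R = (PIP − Pplat)/V̇ = (52.0 − 35.5) / 1.2667 = 16.5/1.2667 = 13.026 cmH2O·s/L.
C = Vt/(Pplat − PEEP) = 354.68 / (35.5 − 13) = 354.68/22.5 = 15.764 mL/cmH2O.
τ = R × C = 13.026 × 0.01576 L/cmH2O = 0.2053 s.
Fraction remaining = e^(−Te/τ) = e^(−0.46/0.2053) = 0.1064.
Trapped volume = 354.68 × 0.1064 = 37.738 mL.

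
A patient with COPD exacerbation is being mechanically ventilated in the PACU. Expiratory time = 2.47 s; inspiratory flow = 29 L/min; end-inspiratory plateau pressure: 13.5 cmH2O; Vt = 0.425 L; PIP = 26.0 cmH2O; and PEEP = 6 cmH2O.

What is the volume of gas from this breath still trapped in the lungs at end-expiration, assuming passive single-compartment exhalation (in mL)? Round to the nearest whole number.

79

Flow: 29 L/min ÷ 60 = 0.4833 L/s.
R = (PIP − Pplat)/V̇ = (26.0 − 13.5) / 0.4833 = 12.5/0.4833 = 25.864 cmH2O·s/L.
C = Vt/(Pplat − PEEP) = 425.0 / (13.5 − 6) = 425.0/7.5 = 56.667 mL/cmH2O.
τ = R × C = 25.864 × 0.05667 L/cmH2O = 1.466 s.
Fraction remaining = e^(−Te/τ) = e^(−2.47/1.466) = 0.1855.
Trapped volume = 425.0 × 0.1855 = 78.838 mL.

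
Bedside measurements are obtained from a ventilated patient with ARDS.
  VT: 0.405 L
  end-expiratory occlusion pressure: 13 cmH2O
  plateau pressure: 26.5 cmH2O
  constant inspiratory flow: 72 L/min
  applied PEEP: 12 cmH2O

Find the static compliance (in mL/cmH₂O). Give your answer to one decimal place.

30.0

End-expiratory occlusion gives total PEEP = 13 cmH2O (intrinsic PEEP = 13 − 12 = 1). Use total PEEP for the elastic gradient.
Cstat = Vt / (Pplat − PEEPtotal) = 405 / (26.5 − 13) = 405 / 13.5 = 30.0 mL/cmH2O.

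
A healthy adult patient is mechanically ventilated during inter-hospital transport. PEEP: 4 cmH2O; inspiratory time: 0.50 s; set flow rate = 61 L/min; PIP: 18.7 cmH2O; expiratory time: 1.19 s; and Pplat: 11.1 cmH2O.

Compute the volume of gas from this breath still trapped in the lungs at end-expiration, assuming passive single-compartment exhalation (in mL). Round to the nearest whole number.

55

Flow: 61 L/min ÷ 60 = 1.0167 L/s.
Vt = flow × Ti = 1.0167 L/s × 0.50 s × 1000 mL/L = 508.35 mL.
R = (PIP − Pplat)/V̇ = (18.7 − 11.1) / 1.0167 = 7.6/1.0167 = 7.475 cmH2O·s/L.
C = Vt/(Pplat − PEEP) = 508.35 / (11.1 − 4) = 508.35/7.1 = 71.599 mL/cmH2O.
τ = R × C = 7.475 × 0.0716 L/cmH2O = 0.5352 s.
Fraction remaining = e^(−Te/τ) = e^(−1.19/0.5352) = 0.1082.
Trapped volume = 508.35 × 0.1082 = 55.003 mL.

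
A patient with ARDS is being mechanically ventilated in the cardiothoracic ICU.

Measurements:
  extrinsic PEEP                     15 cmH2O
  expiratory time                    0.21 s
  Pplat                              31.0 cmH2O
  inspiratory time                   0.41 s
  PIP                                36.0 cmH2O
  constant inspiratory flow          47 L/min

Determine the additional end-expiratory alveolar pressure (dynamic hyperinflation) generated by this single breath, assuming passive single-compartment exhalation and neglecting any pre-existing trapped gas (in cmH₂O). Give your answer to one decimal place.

3.1

Flow: 47 L/min ÷ 60 = 0.7833 L/s.
Vt = flow × Ti = 0.7833 L/s × 0.41 s × 1000 mL/L = 321.15 mL.
R = (PIP − Pplat)/V̇ = (36.0 − 31.0) / 0.7833 = 5.0/0.7833 = 6.383 cmH2O·s/L.
C = Vt/(Pplat − PEEP) = 321.15 / (31.0 − 15) = 321.15/16.0 = 20.072 mL/cmH2O.
τ = R × C = 6.383 × 0.02007 L/cmH2O = 0.1281 s.
Fraction remaining = e^(−Te/τ) = e^(−0.21/0.1281) = 0.1941; trapped volume = 321.15 × 0.1941 = 62.335 mL.
Additional alveolar pressure from trapping ≈ V_trapped / C = 62.335 / 20.072 = 3.106 cmH2O.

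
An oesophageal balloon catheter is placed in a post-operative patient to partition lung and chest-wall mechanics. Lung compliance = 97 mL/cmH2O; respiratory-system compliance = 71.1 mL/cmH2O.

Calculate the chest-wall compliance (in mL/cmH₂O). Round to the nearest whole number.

266

1/Ccw = 1/Crs − 1/CL.
1/Ccw = 1/71.1 − 1/97 = 0.003755.
Ccw = 266.31 mL/cmH2O.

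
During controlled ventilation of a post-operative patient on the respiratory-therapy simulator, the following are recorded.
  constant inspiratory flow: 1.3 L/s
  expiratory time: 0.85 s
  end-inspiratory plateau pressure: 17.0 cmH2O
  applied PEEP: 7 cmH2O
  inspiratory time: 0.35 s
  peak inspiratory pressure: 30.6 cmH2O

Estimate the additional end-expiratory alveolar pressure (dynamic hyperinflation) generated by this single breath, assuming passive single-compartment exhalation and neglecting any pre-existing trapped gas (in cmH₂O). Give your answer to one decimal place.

Vt = flow × Ti = 1.3 L/s × 0.35 s × 1000 mL/L = 455.0 mL.
R = (PIP − Pplat)/V̇ = (30.6 − 17.0) / 1.3 = 13.6/1.3 = 10.462 cmH2O·s/L.
C = Vt/(Pplat − PEEP) = 455.0 / (17.0 − 7) = 455.0/10.0 = 45.5 mL/cmH2O.
τ = R × C = 10.462 × 0.0455 L/cmH2O = 0.476 s.
Fraction remaining = e^(−Te/τ) = e^(−0.85/0.476) = 0.1677; trapped volume = 455.0 × 0.1677 = 76.304 mL.
Additional alveolar pressure from trapping ≈ V_trapped / C = 76.304 / 45.5 = 1.677 cmH2O.

1.7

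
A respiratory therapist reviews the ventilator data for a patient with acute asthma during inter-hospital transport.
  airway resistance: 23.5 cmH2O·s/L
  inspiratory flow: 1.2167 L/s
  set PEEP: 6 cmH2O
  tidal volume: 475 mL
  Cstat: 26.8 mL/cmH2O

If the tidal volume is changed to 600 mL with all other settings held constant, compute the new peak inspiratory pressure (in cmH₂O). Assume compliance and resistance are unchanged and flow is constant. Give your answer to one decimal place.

57.0

PIP = Vt/C + R·V̇ + PEEP (constant-flow equation of motion).
Only the elastic term changes: ΔPIP = ΔVt / C = (600 − 475) / 26.8 = 4.664 cmH2O.
Original PIP = 475/26.8 + 23.5×1.2167 + 6 = 52.316 cmH2O; new PIP = 52.316 + (4.664) = 56.98 cmH2O.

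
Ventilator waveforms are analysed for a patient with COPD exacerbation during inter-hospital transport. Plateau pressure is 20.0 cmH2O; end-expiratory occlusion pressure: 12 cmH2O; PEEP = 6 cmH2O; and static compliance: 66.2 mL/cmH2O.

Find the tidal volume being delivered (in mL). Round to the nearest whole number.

End-expiratory occlusion gives total PEEP = 12 cmH2O (intrinsic PEEP = 12 − 6 = 6). Use total PEEP for the elastic gradient.
Vt = Cstat × (Pplat − PEEPtotal) = 66.2 × (20.0 − 12) = 66.2 × 8.0 = 529.6 mL.

530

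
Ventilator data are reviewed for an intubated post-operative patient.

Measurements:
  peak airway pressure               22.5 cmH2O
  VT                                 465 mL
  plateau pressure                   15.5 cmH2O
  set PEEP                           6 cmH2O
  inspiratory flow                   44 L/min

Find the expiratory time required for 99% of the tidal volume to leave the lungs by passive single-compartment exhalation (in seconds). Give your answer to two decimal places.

Flow: 44 L/min ÷ 60 = 0.7333 L/s.
R = (PIP − Pplat)/V̇ = (22.5 − 15.5) / 0.7333 = 7.0/0.7333 = 9.546 cmH2O·s/L.
C = Vt/(Pplat − PEEP) = 465.0 / (15.5 − 6) = 465.0/9.5 = 48.947 mL/cmH2O.
τ = R × C = 9.546 × 0.04895 L/cmH2O = 0.4673 s.
t = −τ·ln(1 − 0.99) = −0.4673·ln(0.01) = 2.152 s.

2.15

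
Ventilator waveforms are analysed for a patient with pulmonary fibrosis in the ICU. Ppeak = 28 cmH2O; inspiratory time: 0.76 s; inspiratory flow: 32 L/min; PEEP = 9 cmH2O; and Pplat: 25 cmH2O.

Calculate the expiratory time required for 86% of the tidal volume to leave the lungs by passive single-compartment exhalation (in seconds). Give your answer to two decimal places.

0.28

Flow: 32 L/min ÷ 60 = 0.5333 L/s.
Vt = flow × Ti = 0.5333 L/s × 0.76 s × 1000 mL/L = 405.31 mL.
R = (PIP − Pplat)/V̇ = (28 − 25) / 0.5333 = 3.0/0.5333 = 5.625 cmH2O·s/L.
C = Vt/(Pplat − PEEP) = 405.31 / (25 − 9) = 405.31/16.0 = 25.332 mL/cmH2O.
τ = R × C = 5.625 × 0.02533 L/cmH2O = 0.1425 s.
t = −τ·ln(1 − 0.86) = −0.1425·ln(0.14) = 0.2802 s.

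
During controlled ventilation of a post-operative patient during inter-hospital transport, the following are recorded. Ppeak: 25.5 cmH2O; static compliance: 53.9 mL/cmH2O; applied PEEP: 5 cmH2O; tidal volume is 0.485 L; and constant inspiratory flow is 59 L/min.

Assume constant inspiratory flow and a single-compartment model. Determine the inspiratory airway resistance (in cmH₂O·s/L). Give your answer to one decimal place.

11.7

Flow: 59 L/min ÷ 60 = 0.9833 L/s.
Equation of motion (constant flow): PIP = Vt/C + R·V̇ + PEEP.
R·V̇ = PIP − Vt/C − PEEP = 25.5 − 485/53.9 − 5 = 25.5 − 8.998 − 5 = 11.502 cmH2O.
R = 11.502 / 0.9833 = 11.697 cmH2O·s/L.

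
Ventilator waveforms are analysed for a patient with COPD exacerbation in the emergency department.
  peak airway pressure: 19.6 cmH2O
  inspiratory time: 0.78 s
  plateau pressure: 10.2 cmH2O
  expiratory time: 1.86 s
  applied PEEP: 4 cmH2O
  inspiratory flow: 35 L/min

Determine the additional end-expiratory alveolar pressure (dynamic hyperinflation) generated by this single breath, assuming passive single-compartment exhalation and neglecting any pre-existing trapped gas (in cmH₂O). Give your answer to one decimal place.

1.3

Flow: 35 L/min ÷ 60 = 0.5833 L/s.
Vt = flow × Ti = 0.5833 L/s × 0.78 s × 1000 mL/L = 454.97 mL.
R = (PIP − Pplat)/V̇ = (19.6 − 10.2) / 0.5833 = 9.4/0.5833 = 16.115 cmH2O·s/L.
C = Vt/(Pplat − PEEP) = 454.97 / (10.2 − 4) = 454.97/6.2 = 73.382 mL/cmH2O.
τ = R × C = 16.115 × 0.07338 L/cmH2O = 1.183 s.
Fraction remaining = e^(−Te/τ) = e^(−1.86/1.183) = 0.2076; trapped volume = 454.97 × 0.2076 = 94.452 mL.
Additional alveolar pressure from trapping ≈ V_trapped / C = 94.452 / 73.382 = 1.287 cmH2O.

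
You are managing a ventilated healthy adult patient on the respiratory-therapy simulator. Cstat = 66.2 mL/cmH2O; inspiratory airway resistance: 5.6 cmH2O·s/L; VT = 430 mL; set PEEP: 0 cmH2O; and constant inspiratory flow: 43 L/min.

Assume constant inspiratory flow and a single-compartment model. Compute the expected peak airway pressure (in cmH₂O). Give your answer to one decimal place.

Flow: 43 L/min ÷ 60 = 0.7167 L/s.
Equation of motion (constant flow): PIP = Vt/C + R·V̇ + PEEP.
PIP = 430/66.2 + 5.6×0.7167 + 0 = 6.495 + 4.014 + 0 = 10.509 cmH2O.

10.5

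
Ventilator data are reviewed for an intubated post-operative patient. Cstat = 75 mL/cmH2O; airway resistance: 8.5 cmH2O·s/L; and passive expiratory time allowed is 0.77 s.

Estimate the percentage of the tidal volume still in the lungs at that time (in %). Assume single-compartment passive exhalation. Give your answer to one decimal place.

τ = R × C = 8.5 × 75 mL/cmH2O = 8.5 × 0.075 L/cmH2O = 0.6375 s.
Passive exhalation: V(t)/V₀ = e^(−t/τ) = e^(−0.77/0.6375) = 0.2988.
Fraction remaining = 0.2988 → 29.88%.

29.9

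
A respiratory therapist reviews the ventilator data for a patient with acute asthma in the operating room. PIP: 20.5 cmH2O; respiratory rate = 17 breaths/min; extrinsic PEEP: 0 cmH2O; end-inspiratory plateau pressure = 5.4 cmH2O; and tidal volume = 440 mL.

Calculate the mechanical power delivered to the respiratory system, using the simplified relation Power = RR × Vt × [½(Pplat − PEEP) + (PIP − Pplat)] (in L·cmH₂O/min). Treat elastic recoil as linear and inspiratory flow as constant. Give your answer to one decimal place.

133.1

Per-breath work = Vt × [½(Pplat−PEEP) + (PIP−Pplat)] = 0.440 × [0.5×5.4 + 15.1] = 0.440 × 17.8 = 7.832 L·cmH2O.
Power = 17 × 7.832 = 133.14 L·cmH2O/min.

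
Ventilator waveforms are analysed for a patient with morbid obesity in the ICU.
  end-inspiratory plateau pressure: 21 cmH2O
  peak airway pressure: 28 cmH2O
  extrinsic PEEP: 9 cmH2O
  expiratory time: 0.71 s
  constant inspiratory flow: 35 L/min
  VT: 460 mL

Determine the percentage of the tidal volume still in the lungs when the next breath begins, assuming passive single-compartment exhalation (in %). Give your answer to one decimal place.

21.4

Flow: 35 L/min ÷ 60 = 0.5833 L/s.
R = (PIP − Pplat)/V̇ = (28 − 21) / 0.5833 = 7.0/0.5833 = 12.001 cmH2O·s/L.
C = Vt/(Pplat − PEEP) = 460.0 / (21 − 9) = 460.0/12.0 = 38.333 mL/cmH2O.
τ = R × C = 12.001 × 0.03833 L/cmH2O = 0.46 s.
Fraction remaining at end-expiration = e^(−Te/τ) = e^(−0.71/0.46) = 0.2136 → 21.36%.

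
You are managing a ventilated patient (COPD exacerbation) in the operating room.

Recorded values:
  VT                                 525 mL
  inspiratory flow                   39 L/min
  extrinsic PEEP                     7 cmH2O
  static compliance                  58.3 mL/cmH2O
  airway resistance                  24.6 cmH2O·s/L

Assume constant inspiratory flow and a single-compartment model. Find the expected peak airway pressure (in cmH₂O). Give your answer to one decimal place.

32.0

Flow: 39 L/min ÷ 60 = 0.65 L/s.
Equation of motion (constant flow): PIP = Vt/C + R·V̇ + PEEP.
PIP = 525/58.3 + 24.6×0.65 + 7 = 9.005 + 15.99 + 7 = 31.995 cmH2O.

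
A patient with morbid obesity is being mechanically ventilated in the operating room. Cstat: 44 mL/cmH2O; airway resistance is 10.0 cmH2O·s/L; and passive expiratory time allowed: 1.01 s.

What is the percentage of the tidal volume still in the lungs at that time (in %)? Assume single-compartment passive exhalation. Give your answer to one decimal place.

10.1

τ = R × C = 10.0 × 44 mL/cmH2O = 10.0 × 0.044 L/cmH2O = 0.44 s.
Passive exhalation: V(t)/V₀ = e^(−t/τ) = e^(−1.01/0.44) = 0.1007.
Fraction remaining = 0.1007 → 10.07%.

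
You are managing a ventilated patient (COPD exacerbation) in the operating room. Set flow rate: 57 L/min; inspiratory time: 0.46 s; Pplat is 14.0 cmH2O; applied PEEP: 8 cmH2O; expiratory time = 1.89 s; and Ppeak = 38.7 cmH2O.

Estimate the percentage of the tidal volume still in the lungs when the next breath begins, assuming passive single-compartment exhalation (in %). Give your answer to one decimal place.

36.9

Flow: 57 L/min ÷ 60 = 0.95 L/s.
Vt = flow × Ti = 0.95 L/s × 0.46 s × 1000 mL/L = 437.0 mL.
R = (PIP − Pplat)/V̇ = (38.7 − 14.0) / 0.95 = 24.7/0.95 = 26.0 cmH2O·s/L.
C = Vt/(Pplat − PEEP) = 437.0 / (14.0 − 8) = 437.0/6.0 = 72.833 mL/cmH2O.
τ = R × C = 26.0 × 0.07283 L/cmH2O = 1.894 s.
Fraction remaining at end-expiration = e^(−Te/τ) = e^(−1.89/1.894) = 0.3687 → 36.87%.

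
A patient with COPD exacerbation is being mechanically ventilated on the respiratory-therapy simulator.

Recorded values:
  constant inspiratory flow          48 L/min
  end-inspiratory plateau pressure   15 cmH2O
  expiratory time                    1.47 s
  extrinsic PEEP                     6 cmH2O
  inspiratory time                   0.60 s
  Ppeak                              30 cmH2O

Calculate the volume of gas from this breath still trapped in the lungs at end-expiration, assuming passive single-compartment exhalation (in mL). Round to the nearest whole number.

Flow: 48 L/min ÷ 60 = 0.8 L/s.
Vt = flow × Ti = 0.8 L/s × 0.60 s × 1000 mL/L = 480.0 mL.
R = (PIP − Pplat)/V̇ = (30 − 15) / 0.8 = 15.0/0.8 = 18.75 cmH2O·s/L.
C = Vt/(Pplat − PEEP) = 480.0 / (15 − 6) = 480.0/9.0 = 53.333 mL/cmH2O.
τ = R × C = 18.75 × 0.05333 L/cmH2O = 0.9999 s.
Fraction remaining = e^(−Te/τ) = e^(−1.47/0.9999) = 0.2299.
Trapped volume = 480.0 × 0.2299 = 110.35 mL.

110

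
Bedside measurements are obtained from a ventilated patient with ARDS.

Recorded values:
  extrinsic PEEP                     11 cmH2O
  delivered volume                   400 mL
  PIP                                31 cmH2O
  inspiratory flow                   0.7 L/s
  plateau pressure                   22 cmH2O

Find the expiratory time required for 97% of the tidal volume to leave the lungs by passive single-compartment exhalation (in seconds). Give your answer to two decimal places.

1.64

R = (PIP − Pplat)/V̇ = (31 − 22) / 0.7 = 9.0/0.7 = 12.857 cmH2O·s/L.
C = Vt/(Pplat − PEEP) = 400.0 / (22 − 11) = 400.0/11.0 = 36.364 mL/cmH2O.
τ = R × C = 12.857 × 0.03636 L/cmH2O = 0.4675 s.
t = −τ·ln(1 − 0.97) = −0.4675·ln(0.03) = 1.639 s.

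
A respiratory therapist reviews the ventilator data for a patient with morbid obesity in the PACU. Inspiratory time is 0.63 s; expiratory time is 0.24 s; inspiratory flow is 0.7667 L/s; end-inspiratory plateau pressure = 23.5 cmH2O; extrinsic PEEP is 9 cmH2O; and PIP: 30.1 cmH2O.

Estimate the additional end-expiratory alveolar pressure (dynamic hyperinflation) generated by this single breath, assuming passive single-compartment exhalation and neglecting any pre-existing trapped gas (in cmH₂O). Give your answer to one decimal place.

Vt = flow × Ti = 0.7667 L/s × 0.63 s × 1000 mL/L = 483.02 mL.
R = (PIP − Pplat)/V̇ = (30.1 − 23.5) / 0.7667 = 6.6/0.7667 = 8.608 cmH2O·s/L.
C = Vt/(Pplat − PEEP) = 483.02 / (23.5 − 9) = 483.02/14.5 = 33.312 mL/cmH2O.
τ = R × C = 8.608 × 0.03331 L/cmH2O = 0.2867 s.
Fraction remaining = e^(−Te/τ) = e^(−0.24/0.2867) = 0.433; trapped volume = 483.02 × 0.433 = 209.15 mL.
Additional alveolar pressure from trapping ≈ V_trapped / C = 209.15 / 33.312 = 6.279 cmH2O.

6.3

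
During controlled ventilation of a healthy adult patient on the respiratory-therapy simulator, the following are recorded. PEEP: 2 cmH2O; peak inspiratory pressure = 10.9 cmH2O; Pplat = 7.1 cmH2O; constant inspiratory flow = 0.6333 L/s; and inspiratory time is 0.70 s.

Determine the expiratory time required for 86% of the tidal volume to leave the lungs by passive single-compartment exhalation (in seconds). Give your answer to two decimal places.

1.03

Vt = flow × Ti = 0.6333 L/s × 0.70 s × 1000 mL/L = 443.31 mL.
R = (PIP − Pplat)/V̇ = (10.9 − 7.1) / 0.6333 = 3.8/0.6333 = 6.0 cmH2O·s/L.
C = Vt/(Pplat − PEEP) = 443.31 / (7.1 − 2) = 443.31/5.1 = 86.924 mL/cmH2O.
τ = R × C = 6.0 × 0.08692 L/cmH2O = 0.5215 s.
t = −τ·ln(1 − 0.86) = −0.5215·ln(0.14) = 1.025 s.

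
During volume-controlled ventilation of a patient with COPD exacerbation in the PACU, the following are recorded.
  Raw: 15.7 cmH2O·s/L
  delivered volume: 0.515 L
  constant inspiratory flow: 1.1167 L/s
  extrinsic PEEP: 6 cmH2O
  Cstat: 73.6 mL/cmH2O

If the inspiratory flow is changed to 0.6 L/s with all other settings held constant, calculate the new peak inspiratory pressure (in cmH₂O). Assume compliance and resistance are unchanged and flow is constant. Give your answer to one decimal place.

PIP = Vt/C + R·V̇ + PEEP (constant-flow equation of motion).
Only the resistive term changes: ΔPIP = R × ΔV̇ = 15.7 × (0.6 − 1.1167) = 15.7 × -0.5167 = -8.112 cmH2O.
Original PIP = 515/73.6 + 15.7×1.1167 + 6 = 30.529 cmH2O; new PIP = 30.529 + (-8.112) = 22.417 cmH2O.

22.4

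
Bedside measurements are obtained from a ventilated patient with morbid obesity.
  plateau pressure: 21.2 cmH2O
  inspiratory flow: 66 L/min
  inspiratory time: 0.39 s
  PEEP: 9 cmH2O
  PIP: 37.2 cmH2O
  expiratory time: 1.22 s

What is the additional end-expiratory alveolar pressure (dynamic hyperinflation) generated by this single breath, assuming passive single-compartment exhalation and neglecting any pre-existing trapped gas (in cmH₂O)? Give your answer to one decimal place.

Flow: 66 L/min ÷ 60 = 1.1 L/s.
Vt = flow × Ti = 1.1 L/s × 0.39 s × 1000 mL/L = 429.0 mL.
R = (PIP − Pplat)/V̇ = (37.2 − 21.2) / 1.1 = 16.0/1.1 = 14.545 cmH2O·s/L.
C = Vt/(Pplat − PEEP) = 429.0 / (21.2 − 9) = 429.0/12.2 = 35.164 mL/cmH2O.
τ = R × C = 14.545 × 0.03516 L/cmH2O = 0.5114 s.
Fraction remaining = e^(−Te/τ) = e^(−1.22/0.5114) = 0.09203; trapped volume = 429.0 × 0.09203 = 39.481 mL.
Additional alveolar pressure from trapping ≈ V_trapped / C = 39.481 / 35.164 = 1.123 cmH2O.

1.1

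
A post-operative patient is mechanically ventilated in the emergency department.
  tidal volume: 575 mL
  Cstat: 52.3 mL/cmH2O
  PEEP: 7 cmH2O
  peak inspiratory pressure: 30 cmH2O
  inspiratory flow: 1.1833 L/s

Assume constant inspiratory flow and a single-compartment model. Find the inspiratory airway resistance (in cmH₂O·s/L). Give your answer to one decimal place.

Equation of motion (constant flow): PIP = Vt/C + R·V̇ + PEEP.
R·V̇ = PIP − Vt/C − PEEP = 30 − 575/52.3 − 7 = 30 − 10.994 − 7 = 12.006 cmH2O.
R = 12.006 / 1.1833 = 10.146 cmH2O·s/L.

10.1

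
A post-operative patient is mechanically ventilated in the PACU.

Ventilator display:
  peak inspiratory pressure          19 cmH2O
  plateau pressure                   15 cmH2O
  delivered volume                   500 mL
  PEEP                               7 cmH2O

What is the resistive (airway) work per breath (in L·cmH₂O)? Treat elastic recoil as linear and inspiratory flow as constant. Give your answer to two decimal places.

With constant inspiratory flow the resistive pressure is constant at PIP − Pplat = 19 − 15 = 4.0 cmH2O, so resistive work = 4.0 × 0.500 = 2.0 L·cmH2O.

2.00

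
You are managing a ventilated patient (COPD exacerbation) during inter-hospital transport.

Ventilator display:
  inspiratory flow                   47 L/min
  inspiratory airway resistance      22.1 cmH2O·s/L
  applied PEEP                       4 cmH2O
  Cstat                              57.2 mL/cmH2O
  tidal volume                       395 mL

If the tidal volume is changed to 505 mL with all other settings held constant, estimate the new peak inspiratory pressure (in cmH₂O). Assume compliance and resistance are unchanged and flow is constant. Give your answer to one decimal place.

Flow: 47 L/min ÷ 60 = 0.7833 L/s.
PIP = Vt/C + R·V̇ + PEEP (constant-flow equation of motion).
Only the elastic term changes: ΔPIP = ΔVt / C = (505 − 395) / 57.2 = 1.923 cmH2O.
Original PIP = 395/57.2 + 22.1×0.7833 + 4 = 28.217 cmH2O; new PIP = 28.217 + (1.923) = 30.14 cmH2O.

30.1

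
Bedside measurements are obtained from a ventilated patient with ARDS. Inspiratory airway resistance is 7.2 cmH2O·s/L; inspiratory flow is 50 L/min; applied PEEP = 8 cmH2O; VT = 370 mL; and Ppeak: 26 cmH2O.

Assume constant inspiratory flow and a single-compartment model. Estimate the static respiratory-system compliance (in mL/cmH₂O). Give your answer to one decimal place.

30.8

Flow: 50 L/min ÷ 60 = 0.8333 L/s.
Equation of motion (constant flow): PIP = Vt/C + R·V̇ + PEEP.
Vt/C = PIP − R·V̇ − PEEP = 26 − 7.2×0.8333 − 8 = 26 − 6.0 − 8 = 12.0 cmH2O.
C = Vt / 12.0 = 370 / 12.0 = 30.833 mL/cmH2O.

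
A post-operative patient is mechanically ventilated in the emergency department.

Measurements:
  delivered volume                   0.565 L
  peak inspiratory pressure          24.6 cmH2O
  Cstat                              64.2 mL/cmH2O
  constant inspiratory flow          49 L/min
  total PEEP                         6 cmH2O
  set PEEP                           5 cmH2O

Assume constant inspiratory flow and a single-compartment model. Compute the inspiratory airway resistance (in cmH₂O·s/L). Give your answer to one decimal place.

12.0

Flow: 49 L/min ÷ 60 = 0.8167 L/s.
Total PEEP = 6 cmH2O (set 5 + intrinsic 1); this is the baseline alveolar pressure.
Equation of motion (constant flow): PIP = Vt/C + R·V̇ + PEEP.
R·V̇ = PIP − Vt/C − PEEP = 24.6 − 565/64.2 − 6 = 24.6 − 8.801 − 6 = 9.799 cmH2O.
R = 9.799 / 0.8167 = 11.998 cmH2O·s/L.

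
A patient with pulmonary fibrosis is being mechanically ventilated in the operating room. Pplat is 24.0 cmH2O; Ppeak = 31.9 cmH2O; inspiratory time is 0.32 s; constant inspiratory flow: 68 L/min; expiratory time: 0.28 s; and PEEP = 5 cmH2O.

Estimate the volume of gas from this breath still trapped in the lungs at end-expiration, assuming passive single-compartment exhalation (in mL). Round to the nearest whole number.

44

Flow: 68 L/min ÷ 60 = 1.1333 L/s.
Vt = flow × Ti = 1.1333 L/s × 0.32 s × 1000 mL/L = 362.66 mL.
R = (PIP − Pplat)/V̇ = (31.9 − 24.0) / 1.1333 = 7.9/1.1333 = 6.971 cmH2O·s/L.
C = Vt/(Pplat − PEEP) = 362.66 / (24.0 − 5) = 362.66/19.0 = 19.087 mL/cmH2O.
τ = R × C = 6.971 × 0.01909 L/cmH2O = 0.1331 s.
Fraction remaining = e^(−Te/τ) = e^(−0.28/0.1331) = 0.122.
Trapped volume = 362.66 × 0.122 = 44.245 mL.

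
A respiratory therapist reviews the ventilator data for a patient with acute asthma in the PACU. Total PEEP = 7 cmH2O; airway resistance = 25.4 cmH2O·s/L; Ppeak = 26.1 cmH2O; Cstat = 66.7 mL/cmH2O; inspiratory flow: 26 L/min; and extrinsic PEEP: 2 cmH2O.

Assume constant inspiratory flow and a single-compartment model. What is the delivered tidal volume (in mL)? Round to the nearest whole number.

Flow: 26 L/min ÷ 60 = 0.4333 L/s.
Total PEEP = 7 cmH2O (set 2 + intrinsic 5); this is the baseline alveolar pressure.
Equation of motion (constant flow): PIP = Vt/C + R·V̇ + PEEP.
Vt/C = PIP − R·V̇ − PEEP = 26.1 − 11.006 − 7 = 8.094 cmH2O.
Vt = C × 8.094 = 66.7 × 8.094 = 539.87 mL.

540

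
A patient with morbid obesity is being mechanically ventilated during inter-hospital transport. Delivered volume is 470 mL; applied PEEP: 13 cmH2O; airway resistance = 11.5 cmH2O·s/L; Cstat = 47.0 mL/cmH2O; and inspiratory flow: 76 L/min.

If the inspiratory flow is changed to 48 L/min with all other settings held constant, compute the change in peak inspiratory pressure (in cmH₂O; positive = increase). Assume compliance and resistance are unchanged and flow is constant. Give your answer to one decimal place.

Flow: 76 L/min ÷ 60 = 1.2667 L/s.
New flow: 48 L/min ÷ 60 = 0.8 L/s.
PIP = Vt/C + R·V̇ + PEEP (constant-flow equation of motion).
Only the resistive term changes: ΔPIP = R × ΔV̇ = 11.5 × (0.8 − 1.2667) = 11.5 × -0.4667 = -5.367 cmH2O.

-5.4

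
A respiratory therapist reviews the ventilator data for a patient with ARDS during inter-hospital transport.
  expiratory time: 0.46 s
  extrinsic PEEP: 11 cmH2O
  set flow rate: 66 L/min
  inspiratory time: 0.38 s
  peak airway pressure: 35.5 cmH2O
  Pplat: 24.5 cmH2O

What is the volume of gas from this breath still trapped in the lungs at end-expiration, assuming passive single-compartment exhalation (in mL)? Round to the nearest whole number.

95

Flow: 66 L/min ÷ 60 = 1.1 L/s.
Vt = flow × Ti = 1.1 L/s × 0.38 s × 1000 mL/L = 418.0 mL.
R = (PIP − Pplat)/V̇ = (35.5 − 24.5) / 1.1 = 11.0/1.1 = 10.0 cmH2O·s/L.
C = Vt/(Pplat − PEEP) = 418.0 / (24.5 − 11) = 418.0/13.5 = 30.963 mL/cmH2O.
τ = R × C = 10.0 × 0.03096 L/cmH2O = 0.3096 s.
Fraction remaining = e^(−Te/τ) = e^(−0.46/0.3096) = 0.2263.
Trapped volume = 418.0 × 0.2263 = 94.593 mL.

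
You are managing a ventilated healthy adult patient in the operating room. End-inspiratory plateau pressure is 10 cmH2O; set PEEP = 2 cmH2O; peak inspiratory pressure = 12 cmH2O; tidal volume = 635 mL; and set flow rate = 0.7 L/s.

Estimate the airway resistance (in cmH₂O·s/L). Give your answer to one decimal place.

Raw = (PIP − Pplat) / flow = (12 − 10) / 0.7 = 2.0 / 0.7 = 2.857 cmH2O·s/L.

2.9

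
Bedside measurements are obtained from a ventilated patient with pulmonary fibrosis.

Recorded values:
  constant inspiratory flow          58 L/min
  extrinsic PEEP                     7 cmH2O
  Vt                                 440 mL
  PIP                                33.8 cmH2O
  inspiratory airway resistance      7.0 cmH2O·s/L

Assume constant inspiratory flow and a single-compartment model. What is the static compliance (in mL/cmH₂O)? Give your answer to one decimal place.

Flow: 58 L/min ÷ 60 = 0.9667 L/s.
Equation of motion (constant flow): PIP = Vt/C + R·V̇ + PEEP.
Vt/C = PIP − R·V̇ − PEEP = 33.8 − 7.0×0.9667 − 7 = 33.8 − 6.767 − 7 = 20.033 cmH2O.
C = Vt / 20.033 = 440 / 20.033 = 21.964 mL/cmH2O.

22.0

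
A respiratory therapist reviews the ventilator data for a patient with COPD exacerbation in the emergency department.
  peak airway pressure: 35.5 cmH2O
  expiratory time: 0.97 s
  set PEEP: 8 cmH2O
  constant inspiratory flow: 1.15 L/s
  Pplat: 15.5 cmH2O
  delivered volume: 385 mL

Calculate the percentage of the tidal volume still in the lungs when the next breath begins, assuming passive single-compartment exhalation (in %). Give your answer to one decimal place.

33.7

R = (PIP − Pplat)/V̇ = (35.5 − 15.5) / 1.15 = 20.0/1.15 = 17.391 cmH2O·s/L.
C = Vt/(Pplat − PEEP) = 385.0 / (15.5 − 8) = 385.0/7.5 = 51.333 mL/cmH2O.
τ = R × C = 17.391 × 0.05133 L/cmH2O = 0.8927 s.
Fraction remaining at end-expiration = e^(−Te/τ) = e^(−0.97/0.8927) = 0.3374 → 33.74%.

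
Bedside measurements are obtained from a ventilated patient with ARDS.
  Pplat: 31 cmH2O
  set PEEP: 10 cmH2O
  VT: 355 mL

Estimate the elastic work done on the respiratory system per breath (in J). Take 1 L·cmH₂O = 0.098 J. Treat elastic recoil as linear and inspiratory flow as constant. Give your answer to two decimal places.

Elastic work ≈ ½ × (Pplat − PEEP) × Vt = 0.5 × (31 − 10) × 0.355 L = 0.5 × 21.0 × 0.355 = 3.728 L·cmH2O.
× 0.098 J/(L·cmH2O) → 0.3653 J.

0.37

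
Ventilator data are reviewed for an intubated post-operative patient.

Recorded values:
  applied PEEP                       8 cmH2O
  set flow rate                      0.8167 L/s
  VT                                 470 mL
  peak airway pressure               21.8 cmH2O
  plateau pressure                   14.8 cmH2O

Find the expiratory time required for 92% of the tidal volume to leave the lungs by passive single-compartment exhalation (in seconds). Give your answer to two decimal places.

R = (PIP − Pplat)/V̇ = (21.8 − 14.8) / 0.8167 = 7.0/0.8167 = 8.571 cmH2O·s/L.
C = Vt/(Pplat − PEEP) = 470.0 / (14.8 − 8) = 470.0/6.8 = 69.118 mL/cmH2O.
τ = R × C = 8.571 × 0.06912 L/cmH2O = 0.5924 s.
t = −τ·ln(1 − 0.92) = −0.5924·ln(0.08) = 1.496 s.

1.50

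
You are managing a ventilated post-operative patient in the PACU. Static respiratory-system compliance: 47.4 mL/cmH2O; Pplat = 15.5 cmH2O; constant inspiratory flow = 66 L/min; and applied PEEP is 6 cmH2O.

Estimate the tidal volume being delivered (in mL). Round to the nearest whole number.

450

Vt = Cstat × (Pplat − PEEP) = 47.4 × (15.5 − 6) = 47.4 × 9.5 = 450.3 mL.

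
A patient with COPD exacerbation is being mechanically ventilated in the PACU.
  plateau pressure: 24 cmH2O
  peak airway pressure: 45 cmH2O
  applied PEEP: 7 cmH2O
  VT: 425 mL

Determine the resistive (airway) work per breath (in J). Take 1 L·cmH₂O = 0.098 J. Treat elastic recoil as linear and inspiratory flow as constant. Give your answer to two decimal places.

With constant inspiratory flow the resistive pressure is constant at PIP − Pplat = 45 − 24 = 21.0 cmH2O, so resistive work = 21.0 × 0.425 = 8.925 L·cmH2O.
× 0.098 J/(L·cmH2O) → 0.8747 J.

0.87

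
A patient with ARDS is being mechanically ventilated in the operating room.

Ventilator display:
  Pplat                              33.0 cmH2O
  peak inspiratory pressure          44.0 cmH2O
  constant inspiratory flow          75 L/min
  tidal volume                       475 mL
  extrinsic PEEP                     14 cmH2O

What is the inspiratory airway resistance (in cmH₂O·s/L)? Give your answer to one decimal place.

8.8

Flow: 75 L/min ÷ 60 = 1.25 L/s.
Raw = (PIP − Pplat) / flow = (44.0 − 33.0) / 1.25 = 11.0 / 1.25 = 8.8 cmH2O·s/L.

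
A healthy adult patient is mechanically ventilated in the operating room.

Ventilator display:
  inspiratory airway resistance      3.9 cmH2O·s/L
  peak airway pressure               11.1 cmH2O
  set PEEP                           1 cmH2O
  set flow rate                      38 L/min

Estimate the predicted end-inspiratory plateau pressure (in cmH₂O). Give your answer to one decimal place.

Flow: 38 L/min ÷ 60 = 0.6333 L/s.
Pplat = PIP − Raw × flow = 11.1 − 3.9 × 0.6333 = 11.1 − 2.47 = 8.63 cmH2O.

8.6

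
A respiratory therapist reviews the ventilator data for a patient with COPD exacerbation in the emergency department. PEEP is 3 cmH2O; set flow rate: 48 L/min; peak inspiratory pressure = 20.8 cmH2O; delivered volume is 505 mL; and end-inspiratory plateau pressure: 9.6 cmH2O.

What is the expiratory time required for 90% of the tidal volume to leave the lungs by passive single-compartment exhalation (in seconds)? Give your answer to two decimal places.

2.47

Flow: 48 L/min ÷ 60 = 0.8 L/s.
R = (PIP − Pplat)/V̇ = (20.8 − 9.6) / 0.8 = 11.2/0.8 = 14.0 cmH2O·s/L.
C = Vt/(Pplat − PEEP) = 505.0 / (9.6 − 3) = 505.0/6.6 = 76.515 mL/cmH2O.
τ = R × C = 14.0 × 0.07652 L/cmH2O = 1.071 s.
t = −τ·ln(1 − 0.90) = −1.071·ln(0.1) = 2.466 s.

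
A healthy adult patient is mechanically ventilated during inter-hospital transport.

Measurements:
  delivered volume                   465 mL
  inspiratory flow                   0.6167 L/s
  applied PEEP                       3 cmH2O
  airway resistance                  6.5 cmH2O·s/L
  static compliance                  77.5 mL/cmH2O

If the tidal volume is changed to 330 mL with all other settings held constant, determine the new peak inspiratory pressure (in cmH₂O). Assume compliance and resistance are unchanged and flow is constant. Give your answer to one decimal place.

11.3

PIP = Vt/C + R·V̇ + PEEP (constant-flow equation of motion).
Only the elastic term changes: ΔPIP = ΔVt / C = (330 − 465) / 77.5 = -1.742 cmH2O.
Original PIP = 465/77.5 + 6.5×0.6167 + 3 = 13.009 cmH2O; new PIP = 13.009 + (-1.742) = 11.267 cmH2O.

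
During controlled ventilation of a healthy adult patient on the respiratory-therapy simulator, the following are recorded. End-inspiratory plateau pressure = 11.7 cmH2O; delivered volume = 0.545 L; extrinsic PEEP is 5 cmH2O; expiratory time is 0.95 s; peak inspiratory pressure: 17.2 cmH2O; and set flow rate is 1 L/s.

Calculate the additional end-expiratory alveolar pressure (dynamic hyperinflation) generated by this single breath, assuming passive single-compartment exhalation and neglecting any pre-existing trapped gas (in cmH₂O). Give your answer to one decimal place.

R = (PIP − Pplat)/V̇ = (17.2 − 11.7) / 1 = 5.5/1 = 5.5 cmH2O·s/L.
C = Vt/(Pplat − PEEP) = 545.0 / (11.7 − 5) = 545.0/6.7 = 81.343 mL/cmH2O.
τ = R × C = 5.5 × 0.08134 L/cmH2O = 0.4474 s.
Fraction remaining = e^(−Te/τ) = e^(−0.95/0.4474) = 0.1196; trapped volume = 545.0 × 0.1196 = 65.182 mL.
Additional alveolar pressure from trapping ≈ V_trapped / C = 65.182 / 81.343 = 0.8013 cmH2O.

0.8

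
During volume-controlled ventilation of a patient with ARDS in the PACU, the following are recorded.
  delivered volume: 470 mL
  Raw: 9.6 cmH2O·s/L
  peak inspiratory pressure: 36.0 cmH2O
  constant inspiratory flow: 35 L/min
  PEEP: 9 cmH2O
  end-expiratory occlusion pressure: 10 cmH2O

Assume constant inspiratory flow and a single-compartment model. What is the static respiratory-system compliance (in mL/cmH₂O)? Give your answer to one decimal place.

23.0

Flow: 35 L/min ÷ 60 = 0.5833 L/s.
Total PEEP = 10 cmH2O (set 9 + intrinsic 1); this is the baseline alveolar pressure.
Equation of motion (constant flow): PIP = Vt/C + R·V̇ + PEEP.
Vt/C = PIP − R·V̇ − PEEP = 36.0 − 9.6×0.5833 − 10 = 36.0 − 5.6 − 10 = 20.4 cmH2O.
C = Vt / 20.4 = 470 / 20.4 = 23.039 mL/cmH2O.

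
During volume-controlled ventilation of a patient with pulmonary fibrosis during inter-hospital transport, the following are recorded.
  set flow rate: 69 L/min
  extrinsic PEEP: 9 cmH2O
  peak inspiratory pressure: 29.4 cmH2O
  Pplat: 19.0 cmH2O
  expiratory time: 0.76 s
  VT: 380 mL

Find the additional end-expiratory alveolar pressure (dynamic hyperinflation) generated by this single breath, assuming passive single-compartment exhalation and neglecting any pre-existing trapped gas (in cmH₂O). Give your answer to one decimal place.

Flow: 69 L/min ÷ 60 = 1.15 L/s.
R = (PIP − Pplat)/V̇ = (29.4 − 19.0) / 1.15 = 10.4/1.15 = 9.043 cmH2O·s/L.
C = Vt/(Pplat − PEEP) = 380.0 / (19.0 − 9) = 380.0/10.0 = 38.0 mL/cmH2O.
τ = R × C = 9.043 × 0.038 L/cmH2O = 0.3436 s.
Fraction remaining = e^(−Te/τ) = e^(−0.76/0.3436) = 0.1095; trapped volume = 380.0 × 0.1095 = 41.61 mL.
Additional alveolar pressure from trapping ≈ V_trapped / C = 41.61 / 38.0 = 1.095 cmH2O.

1.1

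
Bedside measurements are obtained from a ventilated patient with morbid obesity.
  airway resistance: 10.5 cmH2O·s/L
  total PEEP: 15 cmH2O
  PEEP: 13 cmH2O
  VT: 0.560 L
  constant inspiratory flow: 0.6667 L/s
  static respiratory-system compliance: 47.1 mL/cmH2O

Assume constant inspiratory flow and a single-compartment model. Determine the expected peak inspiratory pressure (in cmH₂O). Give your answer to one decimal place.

33.9

Total PEEP = 15 cmH2O (set 13 + intrinsic 2); this is the baseline alveolar pressure.
Equation of motion (constant flow): PIP = Vt/C + R·V̇ + PEEP.
PIP = 560/47.1 + 10.5×0.6667 + 15 = 11.89 + 7.0 + 15 = 33.89 cmH2O.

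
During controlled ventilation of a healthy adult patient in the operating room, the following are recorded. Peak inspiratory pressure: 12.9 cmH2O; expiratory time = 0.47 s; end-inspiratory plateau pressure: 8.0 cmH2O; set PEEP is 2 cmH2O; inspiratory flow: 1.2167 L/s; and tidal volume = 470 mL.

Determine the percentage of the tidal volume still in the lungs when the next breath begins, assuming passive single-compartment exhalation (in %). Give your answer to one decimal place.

R = (PIP − Pplat)/V̇ = (12.9 − 8.0) / 1.2167 = 4.9/1.2167 = 4.027 cmH2O·s/L.
C = Vt/(Pplat − PEEP) = 470.0 / (8.0 − 2) = 470.0/6.0 = 78.333 mL/cmH2O.
τ = R × C = 4.027 × 0.07833 L/cmH2O = 0.3154 s.
Fraction remaining at end-expiration = e^(−Te/τ) = e^(−0.47/0.3154) = 0.2253 → 22.53%.

22.5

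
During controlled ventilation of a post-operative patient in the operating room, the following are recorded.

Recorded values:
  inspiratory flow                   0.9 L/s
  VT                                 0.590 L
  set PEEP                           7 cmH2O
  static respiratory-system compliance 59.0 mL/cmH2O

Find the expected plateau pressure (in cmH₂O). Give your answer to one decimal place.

17.0

Pplat = PEEP + Vt / Cstat = 7 + 590 / 59.0 = 7 + 10.0 = 17.0 cmH2O.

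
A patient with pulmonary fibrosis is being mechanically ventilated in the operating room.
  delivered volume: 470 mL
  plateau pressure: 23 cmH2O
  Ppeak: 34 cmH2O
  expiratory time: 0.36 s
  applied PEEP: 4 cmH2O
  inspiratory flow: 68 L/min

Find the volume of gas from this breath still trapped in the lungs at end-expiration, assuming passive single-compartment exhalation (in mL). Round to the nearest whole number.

Flow: 68 L/min ÷ 60 = 1.1333 L/s.
R = (PIP − Pplat)/V̇ = (34 − 23) / 1.1333 = 11.0/1.1333 = 9.706 cmH2O·s/L.
C = Vt/(Pplat − PEEP) = 470.0 / (23 − 4) = 470.0/19.0 = 24.737 mL/cmH2O.
τ = R × C = 9.706 × 0.02474 L/cmH2O = 0.2401 s.
Fraction remaining = e^(−Te/τ) = e^(−0.36/0.2401) = 0.2233.
Trapped volume = 470.0 × 0.2233 = 104.95 mL.

105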